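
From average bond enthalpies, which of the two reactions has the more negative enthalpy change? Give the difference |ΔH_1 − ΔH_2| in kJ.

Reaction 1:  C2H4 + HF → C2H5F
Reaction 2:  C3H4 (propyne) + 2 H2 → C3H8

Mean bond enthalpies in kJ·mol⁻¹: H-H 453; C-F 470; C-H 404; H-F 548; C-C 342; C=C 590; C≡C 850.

Reaction 1:
  Bonds broken (reactants):
    C-H: 4 × 404 = 1616
    C=C: 1 × 590 = 590
    H-F: 1 × 548 = 548
    Σ(broken) = 2754 kJ
  Bonds formed (products):
    C-C: 1 × 342 = 342
    C-F: 1 × 470 = 470
    C-H: 5 × 404 = 2020
    Σ(formed) = 2832 kJ
  ΔH_1 = 2754 − 2832 = −78 kJ
Reaction 2:
  Bonds broken (reactants):
    C≡C: 1 × 850 = 850
    C-C: 1 × 342 = 342
    C-H: 4 × 404 = 1616
    H-H: 2 × 453 = 906
    Σ(broken) = 3714 kJ
  Bonds formed (products):
    C-C: 2 × 342 = 684
    C-H: 8 × 404 = 3232
    Σ(formed) = 3916 kJ
  ΔH_2 = 3714 − 3916 = −202 kJ
ΔH_1 − ΔH_2 = +124 kJ, so reaction 2 has the more negative ΔH; |ΔH_1 − ΔH_2| = 124 kJ.

Reaction 2, by 124 kJ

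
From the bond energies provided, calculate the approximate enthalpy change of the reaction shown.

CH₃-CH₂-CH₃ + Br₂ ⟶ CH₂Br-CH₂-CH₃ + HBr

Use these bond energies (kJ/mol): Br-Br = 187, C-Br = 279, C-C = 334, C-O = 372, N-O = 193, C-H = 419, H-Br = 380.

Bonds broken (reactants):
  Br-Br: 1 × 187 = 187
  C-C: 2 × 334 = 668
  C-H: 8 × 419 = 3352
  Σ(broken) = 4207 kJ
Bonds formed (products):
  C-Br: 1 × 279 = 279
  C-C: 2 × 334 = 668
  C-H: 7 × 419 = 2933
  H-Br: 1 × 380 = 380
  Σ(formed) = 4260 kJ
ΔH = Σ(broken) − Σ(formed) = 4207 − 4260 = −53 kJ

ΔH ≈ −53 kJ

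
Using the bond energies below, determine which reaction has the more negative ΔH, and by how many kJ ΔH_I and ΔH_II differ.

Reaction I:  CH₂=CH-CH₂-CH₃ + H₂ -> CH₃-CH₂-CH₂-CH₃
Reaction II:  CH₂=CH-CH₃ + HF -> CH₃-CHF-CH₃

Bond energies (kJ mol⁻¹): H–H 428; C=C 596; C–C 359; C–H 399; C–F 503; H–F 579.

Reaction I:
  Bonds broken (reactants):
    C–C: 2 × 359 = 718
    C–H: 8 × 399 = 3192
    C=C: 1 × 596 = 596
    H–H: 1 × 428 = 428
    Σ(broken) = 4934 kJ
  Bonds formed (products):
    C–C: 3 × 359 = 1077
    C–H: 10 × 399 = 3990
    Σ(formed) = 5067 kJ
  ΔH_I = 4934 − 5067 = −133 kJ
Reaction II:
  Bonds broken (reactants):
    C–C: 1 × 359 = 359
    C–H: 6 × 399 = 2394
    C=C: 1 × 596 = 596
    H–F: 1 × 579 = 579
    Σ(broken) = 3928 kJ
  Bonds formed (products):
    C–C: 2 × 359 = 718
    C–F: 1 × 503 = 503
    C–H: 7 × 399 = 2793
    Σ(formed) = 4014 kJ
  ΔH_II = 3928 − 4014 = −86 kJ
ΔH_I − ΔH_II = −47 kJ, so reaction I has the more negative ΔH; |ΔH_I − ΔH_II| = 47 kJ.

Reaction I, by 47 kJ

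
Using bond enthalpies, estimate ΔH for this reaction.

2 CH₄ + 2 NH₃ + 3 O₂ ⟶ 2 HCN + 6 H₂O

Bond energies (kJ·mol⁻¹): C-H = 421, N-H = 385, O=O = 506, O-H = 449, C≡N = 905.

ΔH ≈ −844 kJ

Bonds broken (reactants):
  C-H: 8 × 421 = 3368
  N-H: 6 × 385 = 2310
  O=O: 3 × 506 = 1518
  Σ(broken) = 7196 kJ
Bonds formed (products):
  C≡N: 2 × 905 = 1810
  C-H: 2 × 421 = 842
  O-H: 12 × 449 = 5388
  Σ(formed) = 8040 kJ
ΔH = Σ(broken) − Σ(formed) = 7196 − 8040 = −844 kJ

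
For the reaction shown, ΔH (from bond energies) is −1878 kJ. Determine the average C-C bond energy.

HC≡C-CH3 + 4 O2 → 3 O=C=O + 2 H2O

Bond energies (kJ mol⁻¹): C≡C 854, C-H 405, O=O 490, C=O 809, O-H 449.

Let D be the C-C bond energy.
Σ(broken) = 1×854 + 1×D + 4×405 + 4×490 = 4434 + D
Σ(formed) = 6×809 + 4×449 = 6650
ΔH = Σ(broken) − Σ(formed) = (4434 + D) − (6650) = −2216 + D
Setting this equal to −1878 kJ gives D = 338 kJ/mol.

D(C-C) ≈ 338 kJ/mol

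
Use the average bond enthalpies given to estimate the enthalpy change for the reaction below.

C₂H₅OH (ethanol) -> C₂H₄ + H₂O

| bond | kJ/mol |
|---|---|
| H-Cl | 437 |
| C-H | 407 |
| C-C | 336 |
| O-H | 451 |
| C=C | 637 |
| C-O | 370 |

Bonds broken (reactants):
  C-C: 1 × 336 = 336
  C-H: 5 × 407 = 2035
  C-O: 1 × 370 = 370
  O-H: 1 × 451 = 451
  Σ(broken) = 3192 kJ
Bonds formed (products):
  C-H: 4 × 407 = 1628
  C=C: 1 × 637 = 637
  O-H: 2 × 451 = 902
  Σ(formed) = 3167 kJ
ΔH = Σ(broken) − Σ(formed) = 3192 − 3167 = +25 kJ

ΔH ≈ +25 kJ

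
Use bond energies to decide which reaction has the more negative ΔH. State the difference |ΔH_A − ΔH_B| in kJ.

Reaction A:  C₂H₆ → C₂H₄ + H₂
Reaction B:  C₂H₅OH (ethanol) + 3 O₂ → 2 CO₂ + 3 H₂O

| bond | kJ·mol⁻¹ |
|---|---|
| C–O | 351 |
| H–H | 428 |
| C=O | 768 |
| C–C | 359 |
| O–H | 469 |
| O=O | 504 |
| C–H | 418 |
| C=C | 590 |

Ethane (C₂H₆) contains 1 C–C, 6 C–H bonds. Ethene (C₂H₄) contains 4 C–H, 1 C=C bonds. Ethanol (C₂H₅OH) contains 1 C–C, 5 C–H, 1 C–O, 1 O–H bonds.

Reaction B, by 1282 kJ

Reaction A:
  Bonds broken (reactants):
    C–C: 1 × 359 = 359
    C–H: 6 × 418 = 2508
    Σ(broken) = 2867 kJ
  Bonds formed (products):
    C–H: 4 × 418 = 1672
    C=C: 1 × 590 = 590
    H–H: 1 × 428 = 428
    Σ(formed) = 2690 kJ
  ΔH_A = 2867 − 2690 = +177 kJ
Reaction B:
  Bonds broken (reactants):
    C–C: 1 × 359 = 359
    C–H: 5 × 418 = 2090
    C–O: 1 × 351 = 351
    O–H: 1 × 469 = 469
    O=O: 3 × 504 = 1512
    Σ(broken) = 4781 kJ
  Bonds formed (products):
    C=O: 4 × 768 = 3072
    O–H: 6 × 469 = 2814
    Σ(formed) = 5886 kJ
  ΔH_B = 4781 − 5886 = −1105 kJ
ΔH_A − ΔH_B = +1282 kJ, so reaction B has the more negative ΔH; |ΔH_A − ΔH_B| = 1282 kJ.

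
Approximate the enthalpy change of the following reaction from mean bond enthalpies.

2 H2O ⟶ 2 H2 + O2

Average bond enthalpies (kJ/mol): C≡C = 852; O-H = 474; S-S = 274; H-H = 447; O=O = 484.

Bonds broken (reactants):
  O-H: 4 × 474 = 1896
  Σ(broken) = 1896 kJ
Bonds formed (products):
  H-H: 2 × 447 = 894
  O=O: 1 × 484 = 484
  Σ(formed) = 1378 kJ
ΔH = Σ(broken) − Σ(formed) = 1896 − 1378 = +518 kJ

ΔH ≈ +518 kJ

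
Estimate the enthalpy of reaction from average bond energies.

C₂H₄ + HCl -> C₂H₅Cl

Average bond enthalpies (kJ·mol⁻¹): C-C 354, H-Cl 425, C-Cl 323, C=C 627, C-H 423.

Bonds broken (reactants):
  C-H: 4 × 423 = 1692
  C=C: 1 × 627 = 627
  H-Cl: 1 × 425 = 425
  Σ(broken) = 2744 kJ
Bonds formed (products):
  C-C: 1 × 354 = 354
  C-Cl: 1 × 323 = 323
  C-H: 5 × 423 = 2115
  Σ(formed) = 2792 kJ
ΔH = Σ(broken) − Σ(formed) = 2744 − 2792 = −48 kJ

ΔH ≈ −48 kJ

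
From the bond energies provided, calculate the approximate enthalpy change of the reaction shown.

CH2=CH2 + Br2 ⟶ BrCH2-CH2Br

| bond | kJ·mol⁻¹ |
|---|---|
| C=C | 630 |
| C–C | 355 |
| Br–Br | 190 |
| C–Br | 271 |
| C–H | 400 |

ΔH ≈ −77 kJ

Bonds broken (reactants):
  Br–Br: 1 × 190 = 190
  C–H: 4 × 400 = 1600
  C=C: 1 × 630 = 630
  Σ(broken) = 2420 kJ
Bonds formed (products):
  C–Br: 2 × 271 = 542
  C–C: 1 × 355 = 355
  C–H: 4 × 400 = 1600
  Σ(formed) = 2497 kJ
ΔH = Σ(broken) − Σ(formed) = 2420 − 2497 = −77 kJ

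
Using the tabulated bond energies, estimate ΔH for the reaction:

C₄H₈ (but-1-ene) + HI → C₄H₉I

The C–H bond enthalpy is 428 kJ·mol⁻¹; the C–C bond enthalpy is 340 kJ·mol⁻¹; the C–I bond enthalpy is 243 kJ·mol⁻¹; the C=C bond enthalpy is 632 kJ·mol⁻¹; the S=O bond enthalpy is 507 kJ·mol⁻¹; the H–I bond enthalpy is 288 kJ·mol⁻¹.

ΔH ≈ −91 kJ

Bonds broken (reactants):
  C–C: 2 × 340 = 680
  C–H: 8 × 428 = 3424
  C=C: 1 × 632 = 632
  H–I: 1 × 288 = 288
  Σ(broken) = 5024 kJ
Bonds formed (products):
  C–C: 3 × 340 = 1020
  C–H: 9 × 428 = 3852
  C–I: 1 × 243 = 243
  Σ(formed) = 5115 kJ
ΔH = Σ(broken) − Σ(formed) = 5024 − 5115 = −91 kJ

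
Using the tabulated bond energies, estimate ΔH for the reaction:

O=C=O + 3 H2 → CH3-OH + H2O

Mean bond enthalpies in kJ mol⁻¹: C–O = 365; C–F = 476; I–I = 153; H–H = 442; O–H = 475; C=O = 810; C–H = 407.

Bonds broken (reactants):
  C=O: 2 × 810 = 1620
  H–H: 3 × 442 = 1326
  Σ(broken) = 2946 kJ
Bonds formed (products):
  C–H: 3 × 407 = 1221
  C–O: 1 × 365 = 365
  O–H: 3 × 475 = 1425
  Σ(formed) = 3011 kJ
ΔH = Σ(broken) − Σ(formed) = 2946 − 3011 = −65 kJ

ΔH ≈ −65 kJ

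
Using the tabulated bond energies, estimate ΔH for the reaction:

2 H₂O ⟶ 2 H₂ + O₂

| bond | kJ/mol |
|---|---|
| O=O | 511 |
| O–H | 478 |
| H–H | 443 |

Bonds broken (reactants):
  O–H: 4 × 478 = 1912
  Σ(broken) = 1912 kJ
Bonds formed (products):
  H–H: 2 × 443 = 886
  O=O: 1 × 511 = 511
  Σ(formed) = 1397 kJ
ΔH = Σ(broken) − Σ(formed) = 1912 − 1397 = +515 kJ

ΔH ≈ +515 kJ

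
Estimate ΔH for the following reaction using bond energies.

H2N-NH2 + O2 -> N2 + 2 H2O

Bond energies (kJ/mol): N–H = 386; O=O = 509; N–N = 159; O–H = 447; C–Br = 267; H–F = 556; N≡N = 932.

ΔH ≈ −508 kJ

Bonds broken (reactants):
  N–H: 4 × 386 = 1544
  N–N: 1 × 159 = 159
  O=O: 1 × 509 = 509
  Σ(broken) = 2212 kJ
Bonds formed (products):
  N≡N: 1 × 932 = 932
  O–H: 4 × 447 = 1788
  Σ(formed) = 2720 kJ
ΔH = Σ(broken) − Σ(formed) = 2212 − 2720 = −508 kJ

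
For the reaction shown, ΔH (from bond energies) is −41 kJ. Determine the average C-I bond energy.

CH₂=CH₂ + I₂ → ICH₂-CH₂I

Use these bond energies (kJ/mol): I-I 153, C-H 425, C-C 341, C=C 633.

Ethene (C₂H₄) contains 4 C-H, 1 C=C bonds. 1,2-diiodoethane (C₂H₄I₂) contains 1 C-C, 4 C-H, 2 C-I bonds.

D(C-I) ≈ 243 kJ/mol

Let D be the C-I bond energy.
Σ(broken) = 4×425 + 1×633 + 1×153 = 2486
Σ(formed) = 1×341 + 4×425 + 2×D = 2041 + 2D
ΔH = Σ(broken) − Σ(formed) = (2486) − (2041 + 2D) = +445 − 2D
Setting this equal to −41 kJ gives 2D = 486, so D = 243 kJ/mol.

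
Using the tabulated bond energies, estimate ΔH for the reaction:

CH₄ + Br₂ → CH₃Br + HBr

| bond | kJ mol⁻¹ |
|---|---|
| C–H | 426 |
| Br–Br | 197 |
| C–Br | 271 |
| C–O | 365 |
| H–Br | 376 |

Bonds broken (reactants):
  Br–Br: 1 × 197 = 197
  C–H: 4 × 426 = 1704
  Σ(broken) = 1901 kJ
Bonds formed (products):
  C–Br: 1 × 271 = 271
  C–H: 3 × 426 = 1278
  H–Br: 1 × 376 = 376
  Σ(formed) = 1925 kJ
ΔH = Σ(broken) − Σ(formed) = 1901 − 1925 = −24 kJ

ΔH ≈ −24 kJ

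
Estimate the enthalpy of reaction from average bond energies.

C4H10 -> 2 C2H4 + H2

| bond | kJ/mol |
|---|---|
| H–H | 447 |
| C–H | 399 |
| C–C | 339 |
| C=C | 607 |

Bonds broken (reactants):
  C–C: 3 × 339 = 1017
  C–H: 10 × 399 = 3990
  Σ(broken) = 5007 kJ
Bonds formed (products):
  C–H: 8 × 399 = 3192
  C=C: 2 × 607 = 1214
  H–H: 1 × 447 = 447
  Σ(formed) = 4853 kJ
ΔH = Σ(broken) − Σ(formed) = 5007 − 4853 = +154 kJ

ΔH ≈ +154 kJ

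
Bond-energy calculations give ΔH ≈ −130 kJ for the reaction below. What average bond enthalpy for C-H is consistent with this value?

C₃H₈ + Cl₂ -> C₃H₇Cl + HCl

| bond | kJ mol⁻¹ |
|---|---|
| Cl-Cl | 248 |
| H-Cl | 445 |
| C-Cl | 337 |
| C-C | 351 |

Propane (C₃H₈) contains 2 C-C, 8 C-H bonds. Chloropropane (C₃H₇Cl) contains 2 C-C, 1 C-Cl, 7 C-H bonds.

D(C-H) ≈ 404 kJ/mol

Let D be the C-H bond energy.
Σ(broken) = 2×351 + 8×D + 1×248 = 950 + 8D
Σ(formed) = 2×351 + 1×337 + 7×D + 1×445 = 1484 + 7D
ΔH = Σ(broken) − Σ(formed) = (950 + 8D) − (1484 + 7D) = −534 + D
Setting this equal to −130 kJ gives D = 404 kJ/mol.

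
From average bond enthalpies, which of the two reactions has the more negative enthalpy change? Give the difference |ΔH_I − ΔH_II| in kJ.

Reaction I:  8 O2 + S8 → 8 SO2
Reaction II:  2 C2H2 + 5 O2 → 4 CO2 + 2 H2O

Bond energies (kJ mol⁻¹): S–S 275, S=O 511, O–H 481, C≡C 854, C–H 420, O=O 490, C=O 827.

Reaction II, by 646 kJ

Reaction I:
  Bonds broken (reactants):
    O=O: 8 × 490 = 3920
    S–S: 8 × 275 = 2200
    Σ(broken) = 6120 kJ
  Bonds formed (products):
    S=O: 16 × 511 = 8176
    Σ(formed) = 8176 kJ
  ΔH_I = 6120 − 8176 = −2056 kJ
Reaction II:
  Bonds broken (reactants):
    C≡C: 2 × 854 = 1708
    C–H: 4 × 420 = 1680
    O=O: 5 × 490 = 2450
    Σ(broken) = 5838 kJ
  Bonds formed (products):
    C=O: 8 × 827 = 6616
    O–H: 4 × 481 = 1924
    Σ(formed) = 8540 kJ
  ΔH_II = 5838 − 8540 = −2702 kJ
ΔH_I − ΔH_II = +646 kJ, so reaction II has the more negative ΔH; |ΔH_I − ΔH_II| = 646 kJ.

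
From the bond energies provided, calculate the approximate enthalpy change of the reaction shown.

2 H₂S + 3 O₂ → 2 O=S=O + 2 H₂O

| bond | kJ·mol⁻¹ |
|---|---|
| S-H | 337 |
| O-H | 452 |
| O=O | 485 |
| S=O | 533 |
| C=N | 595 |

ΔH ≈ −1137 kJ

Bonds broken (reactants):
  O=O: 3 × 485 = 1455
  S-H: 4 × 337 = 1348
  Σ(broken) = 2803 kJ
Bonds formed (products):
  O-H: 4 × 452 = 1808
  S=O: 4 × 533 = 2132
  Σ(formed) = 3940 kJ
ΔH = Σ(broken) − Σ(formed) = 2803 − 3940 = −1137 kJ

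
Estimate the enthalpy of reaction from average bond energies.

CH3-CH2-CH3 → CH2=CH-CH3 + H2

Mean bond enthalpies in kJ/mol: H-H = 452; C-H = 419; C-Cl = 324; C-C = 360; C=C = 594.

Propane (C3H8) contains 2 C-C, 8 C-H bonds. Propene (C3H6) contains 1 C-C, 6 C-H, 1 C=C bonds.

Bonds broken (reactants):
  C-C: 2 × 360 = 720
  C-H: 8 × 419 = 3352
  Σ(broken) = 4072 kJ
Bonds formed (products):
  C-C: 1 × 360 = 360
  C-H: 6 × 419 = 2514
  C=C: 1 × 594 = 594
  H-H: 1 × 452 = 452
  Σ(formed) = 3920 kJ
ΔH = Σ(broken) − Σ(formed) = 4072 − 3920 = +152 kJ

ΔH ≈ +152 kJ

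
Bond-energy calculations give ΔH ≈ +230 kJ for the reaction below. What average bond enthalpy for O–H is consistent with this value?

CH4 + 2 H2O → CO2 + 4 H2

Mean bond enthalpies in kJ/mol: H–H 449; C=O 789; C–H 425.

D(O–H) ≈ 476 kJ/mol

Let D be the O–H bond energy.
Σ(broken) = 4×425 + 4×D = 1700 + 4D
Σ(formed) = 2×789 + 4×449 = 3374
ΔH = Σ(broken) − Σ(formed) = (1700 + 4D) − (3374) = −1674 + 4D
Setting this equal to +230 kJ gives 4D = 1904, so D = 476 kJ/mol.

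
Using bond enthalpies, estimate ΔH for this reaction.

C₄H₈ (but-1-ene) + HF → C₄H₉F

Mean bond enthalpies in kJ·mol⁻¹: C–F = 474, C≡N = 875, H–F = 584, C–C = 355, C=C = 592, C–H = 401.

Bonds broken (reactants):
  C–C: 2 × 355 = 710
  C–H: 8 × 401 = 3208
  C=C: 1 × 592 = 592
  H–F: 1 × 584 = 584
  Σ(broken) = 5094 kJ
Bonds formed (products):
  C–C: 3 × 355 = 1065
  C–F: 1 × 474 = 474
  C–H: 9 × 401 = 3609
  Σ(formed) = 5148 kJ
ΔH = Σ(broken) − Σ(formed) = 5094 − 5148 = −54 kJ

ΔH ≈ −54 kJ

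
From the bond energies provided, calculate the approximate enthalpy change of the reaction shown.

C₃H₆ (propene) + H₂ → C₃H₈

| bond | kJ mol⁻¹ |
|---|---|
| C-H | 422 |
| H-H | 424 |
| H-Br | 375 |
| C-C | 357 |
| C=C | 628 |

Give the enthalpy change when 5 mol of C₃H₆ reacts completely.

Bonds broken (reactants):
  C-C: 1 × 357 = 357
  C-H: 6 × 422 = 2532
  C=C: 1 × 628 = 628
  H-H: 1 × 424 = 424
  Σ(broken) = 3941 kJ
Bonds formed (products):
  C-C: 2 × 357 = 714
  C-H: 8 × 422 = 3376
  Σ(formed) = 4090 kJ
ΔH = Σ(broken) − Σ(formed) = 3941 − 4090 = −149 kJ
For 5× the reaction as written: 5 × (−149) = −745 kJ

ΔH = −745 kJ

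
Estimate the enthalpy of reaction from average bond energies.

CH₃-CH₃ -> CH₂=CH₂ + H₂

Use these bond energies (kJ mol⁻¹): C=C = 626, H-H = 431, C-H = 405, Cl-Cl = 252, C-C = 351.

ΔH ≈ +104 kJ

Bonds broken (reactants):
  C-C: 1 × 351 = 351
  C-H: 6 × 405 = 2430
  Σ(broken) = 2781 kJ
Bonds formed (products):
  C-H: 4 × 405 = 1620
  C=C: 1 × 626 = 626
  H-H: 1 × 431 = 431
  Σ(formed) = 2677 kJ
ΔH = Σ(broken) − Σ(formed) = 2781 − 2677 = +104 kJ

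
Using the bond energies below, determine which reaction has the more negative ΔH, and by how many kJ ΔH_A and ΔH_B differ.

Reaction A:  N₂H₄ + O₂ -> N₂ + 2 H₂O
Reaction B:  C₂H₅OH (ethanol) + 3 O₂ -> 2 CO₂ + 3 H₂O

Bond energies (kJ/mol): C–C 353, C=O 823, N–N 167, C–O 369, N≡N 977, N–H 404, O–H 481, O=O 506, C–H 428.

Reaction A:
  Bonds broken (reactants):
    N–H: 4 × 404 = 1616
    N–N: 1 × 167 = 167
    O=O: 1 × 506 = 506
    Σ(broken) = 2289 kJ
  Bonds formed (products):
    N≡N: 1 × 977 = 977
    O–H: 4 × 481 = 1924
    Σ(formed) = 2901 kJ
  ΔH_A = 2289 − 2901 = −612 kJ
Reaction B:
  Bonds broken (reactants):
    C–C: 1 × 353 = 353
    C–H: 5 × 428 = 2140
    C–O: 1 × 369 = 369
    O–H: 1 × 481 = 481
    O=O: 3 × 506 = 1518
    Σ(broken) = 4861 kJ
  Bonds formed (products):
    C=O: 4 × 823 = 3292
    O–H: 6 × 481 = 2886
    Σ(formed) = 6178 kJ
  ΔH_B = 4861 − 6178 = −1317 kJ
ΔH_A − ΔH_B = +705 kJ, so reaction B has the more negative ΔH; |ΔH_A − ΔH_B| = 705 kJ.

Reaction B, by 705 kJ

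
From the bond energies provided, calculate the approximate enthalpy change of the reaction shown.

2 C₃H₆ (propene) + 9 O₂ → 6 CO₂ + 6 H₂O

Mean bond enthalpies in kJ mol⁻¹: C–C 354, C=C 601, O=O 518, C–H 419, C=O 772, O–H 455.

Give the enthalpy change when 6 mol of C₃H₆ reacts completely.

Bonds broken (reactants):
  C–C: 2 × 354 = 708
  C–H: 12 × 419 = 5028
  C=C: 2 × 601 = 1202
  O=O: 9 × 518 = 4662
  Σ(broken) = 11600 kJ
Bonds formed (products):
  C=O: 12 × 772 = 9264
  O–H: 12 × 455 = 5460
  Σ(formed) = 14724 kJ
ΔH = Σ(broken) − Σ(formed) = 11600 − 14724 = −3124 kJ
For 3× the reaction as written: 3 × (−3124) = −9372 kJ

ΔH = −9372 kJ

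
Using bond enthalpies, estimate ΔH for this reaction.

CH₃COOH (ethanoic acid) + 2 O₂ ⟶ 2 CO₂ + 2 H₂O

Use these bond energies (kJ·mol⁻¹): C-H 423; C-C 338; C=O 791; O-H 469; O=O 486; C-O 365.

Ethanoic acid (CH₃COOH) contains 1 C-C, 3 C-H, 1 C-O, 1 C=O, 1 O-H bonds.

ΔH ≈ −836 kJ

Bonds broken (reactants):
  C-C: 1 × 338 = 338
  C-H: 3 × 423 = 1269
  C-O: 1 × 365 = 365
  C=O: 1 × 791 = 791
  O-H: 1 × 469 = 469
  O=O: 2 × 486 = 972
  Σ(broken) = 4204 kJ
Bonds formed (products):
  C=O: 4 × 791 = 3164
  O-H: 4 × 469 = 1876
  Σ(formed) = 5040 kJ
ΔH = Σ(broken) − Σ(formed) = 4204 − 5040 = −836 kJ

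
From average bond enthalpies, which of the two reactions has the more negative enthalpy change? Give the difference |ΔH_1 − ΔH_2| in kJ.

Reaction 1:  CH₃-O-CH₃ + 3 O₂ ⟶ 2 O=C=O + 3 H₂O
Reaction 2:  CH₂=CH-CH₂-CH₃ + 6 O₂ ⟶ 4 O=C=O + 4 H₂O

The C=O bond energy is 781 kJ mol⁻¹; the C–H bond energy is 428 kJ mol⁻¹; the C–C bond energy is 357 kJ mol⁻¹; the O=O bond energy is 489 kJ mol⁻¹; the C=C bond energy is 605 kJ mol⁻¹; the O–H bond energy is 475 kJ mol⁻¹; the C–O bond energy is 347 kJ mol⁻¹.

Reaction 1:
  Bonds broken (reactants):
    C–H: 6 × 428 = 2568
    C–O: 2 × 347 = 694
    O=O: 3 × 489 = 1467
    Σ(broken) = 4729 kJ
  Bonds formed (products):
    C=O: 4 × 781 = 3124
    O–H: 6 × 475 = 2850
    Σ(formed) = 5974 kJ
  ΔH_1 = 4729 − 5974 = −1245 kJ
Reaction 2:
  Bonds broken (reactants):
    C–C: 2 × 357 = 714
    C–H: 8 × 428 = 3424
    C=C: 1 × 605 = 605
    O=O: 6 × 489 = 2934
    Σ(broken) = 7677 kJ
  Bonds formed (products):
    C=O: 8 × 781 = 6248
    O–H: 8 × 475 = 3800
    Σ(formed) = 10048 kJ
  ΔH_2 = 7677 − 10048 = −2371 kJ
ΔH_1 − ΔH_2 = +1126 kJ, so reaction 2 has the more negative ΔH; |ΔH_1 − ΔH_2| = 1126 kJ.

Reaction 2, by 1126 kJ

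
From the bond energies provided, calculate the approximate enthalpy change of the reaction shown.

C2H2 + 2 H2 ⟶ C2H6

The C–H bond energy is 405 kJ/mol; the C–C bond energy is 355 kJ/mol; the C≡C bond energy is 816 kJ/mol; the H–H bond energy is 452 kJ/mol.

ΔH ≈ −255 kJ

Bonds broken (reactants):
  C≡C: 1 × 816 = 816
  C–H: 2 × 405 = 810
  H–H: 2 × 452 = 904
  Σ(broken) = 2530 kJ
Bonds formed (products):
  C–C: 1 × 355 = 355
  C–H: 6 × 405 = 2430
  Σ(formed) = 2785 kJ
ΔH = Σ(broken) − Σ(formed) = 2530 − 2785 = −255 kJ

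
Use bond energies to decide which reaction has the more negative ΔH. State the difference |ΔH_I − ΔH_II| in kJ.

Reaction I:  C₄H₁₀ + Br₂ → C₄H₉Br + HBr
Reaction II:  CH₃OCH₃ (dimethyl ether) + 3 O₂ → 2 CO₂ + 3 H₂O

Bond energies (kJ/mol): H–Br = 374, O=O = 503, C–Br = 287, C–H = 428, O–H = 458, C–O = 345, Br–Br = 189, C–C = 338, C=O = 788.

Reaction I:
  Bonds broken (reactants):
    Br–Br: 1 × 189 = 189
    C–C: 3 × 338 = 1014
    C–H: 10 × 428 = 4280
    Σ(broken) = 5483 kJ
  Bonds formed (products):
    C–Br: 1 × 287 = 287
    C–C: 3 × 338 = 1014
    C–H: 9 × 428 = 3852
    H–Br: 1 × 374 = 374
    Σ(formed) = 5527 kJ
  ΔH_I = 5483 − 5527 = −44 kJ
Reaction II:
  Bonds broken (reactants):
    C–H: 6 × 428 = 2568
    C–O: 2 × 345 = 690
    O=O: 3 × 503 = 1509
    Σ(broken) = 4767 kJ
  Bonds formed (products):
    C=O: 4 × 788 = 3152
    O–H: 6 × 458 = 2748
    Σ(formed) = 5900 kJ
  ΔH_II = 4767 − 5900 = −1133 kJ
ΔH_I − ΔH_II = +1089 kJ, so reaction II has the more negative ΔH; |ΔH_I − ΔH_II| = 1089 kJ.

Reaction II, by 1089 kJ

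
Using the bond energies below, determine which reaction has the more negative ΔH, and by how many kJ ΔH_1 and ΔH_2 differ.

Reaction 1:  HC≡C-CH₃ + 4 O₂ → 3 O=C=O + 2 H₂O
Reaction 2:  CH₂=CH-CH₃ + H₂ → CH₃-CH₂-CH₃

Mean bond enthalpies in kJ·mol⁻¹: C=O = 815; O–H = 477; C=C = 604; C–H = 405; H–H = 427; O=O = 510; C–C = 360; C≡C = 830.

Reaction 1:
  Bonds broken (reactants):
    C≡C: 1 × 830 = 830
    C–C: 1 × 360 = 360
    C–H: 4 × 405 = 1620
    O=O: 4 × 510 = 2040
    Σ(broken) = 4850 kJ
  Bonds formed (products):
    C=O: 6 × 815 = 4890
    O–H: 4 × 477 = 1908
    Σ(formed) = 6798 kJ
  ΔH_1 = 4850 − 6798 = −1948 kJ
Reaction 2:
  Bonds broken (reactants):
    C–C: 1 × 360 = 360
    C–H: 6 × 405 = 2430
    C=C: 1 × 604 = 604
    H–H: 1 × 427 = 427
    Σ(broken) = 3821 kJ
  Bonds formed (products):
    C–C: 2 × 360 = 720
    C–H: 8 × 405 = 3240
    Σ(formed) = 3960 kJ
  ΔH_2 = 3821 − 3960 = −139 kJ
ΔH_1 − ΔH_2 = −1809 kJ, so reaction 1 has the more negative ΔH; |ΔH_1 − ΔH_2| = 1809 kJ.

Reaction 1, by 1809 kJ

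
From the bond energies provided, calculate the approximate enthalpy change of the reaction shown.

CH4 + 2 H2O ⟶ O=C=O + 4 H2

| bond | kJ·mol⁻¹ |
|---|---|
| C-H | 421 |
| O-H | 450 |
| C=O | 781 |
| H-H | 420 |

Bonds broken (reactants):
  C-H: 4 × 421 = 1684
  O-H: 4 × 450 = 1800
  Σ(broken) = 3484 kJ
Bonds formed (products):
  C=O: 2 × 781 = 1562
  H-H: 4 × 420 = 1680
  Σ(formed) = 3242 kJ
ΔH = Σ(broken) − Σ(formed) = 3484 − 3242 = +242 kJ

ΔH ≈ +242 kJ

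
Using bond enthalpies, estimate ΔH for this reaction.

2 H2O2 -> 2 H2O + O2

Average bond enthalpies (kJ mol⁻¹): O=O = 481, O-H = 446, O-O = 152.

ΔH ≈ −177 kJ

Bonds broken (reactants):
  O-H: 4 × 446 = 1784
  O-O: 2 × 152 = 304
  Σ(broken) = 2088 kJ
Bonds formed (products):
  O-H: 4 × 446 = 1784
  O=O: 1 × 481 = 481
  Σ(formed) = 2265 kJ
ΔH = Σ(broken) − Σ(formed) = 2088 − 2265 = −177 kJ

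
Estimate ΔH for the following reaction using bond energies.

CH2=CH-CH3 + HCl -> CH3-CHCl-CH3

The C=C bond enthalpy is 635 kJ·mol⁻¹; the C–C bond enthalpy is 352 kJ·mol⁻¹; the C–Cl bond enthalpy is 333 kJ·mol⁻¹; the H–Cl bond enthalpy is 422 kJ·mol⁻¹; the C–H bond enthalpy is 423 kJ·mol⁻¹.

Bonds broken (reactants):
  C–C: 1 × 352 = 352
  C–H: 6 × 423 = 2538
  C=C: 1 × 635 = 635
  H–Cl: 1 × 422 = 422
  Σ(broken) = 3947 kJ
Bonds formed (products):
  C–C: 2 × 352 = 704
  C–Cl: 1 × 333 = 333
  C–H: 7 × 423 = 2961
  Σ(formed) = 3998 kJ
ΔH = Σ(broken) − Σ(formed) = 3947 − 3998 = −51 kJ

ΔH ≈ −51 kJ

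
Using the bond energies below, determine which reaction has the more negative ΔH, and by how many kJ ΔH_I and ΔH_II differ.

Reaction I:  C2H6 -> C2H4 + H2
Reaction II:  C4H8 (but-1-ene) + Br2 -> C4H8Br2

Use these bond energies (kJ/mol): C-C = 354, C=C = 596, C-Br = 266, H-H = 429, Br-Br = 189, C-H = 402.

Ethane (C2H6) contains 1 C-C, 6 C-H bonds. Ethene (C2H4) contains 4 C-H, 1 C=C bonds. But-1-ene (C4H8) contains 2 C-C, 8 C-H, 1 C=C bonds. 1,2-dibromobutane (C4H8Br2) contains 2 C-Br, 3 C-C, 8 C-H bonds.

Reaction I:
  Bonds broken (reactants):
    C-C: 1 × 354 = 354
    C-H: 6 × 402 = 2412
    Σ(broken) = 2766 kJ
  Bonds formed (products):
    C-H: 4 × 402 = 1608
    C=C: 1 × 596 = 596
    H-H: 1 × 429 = 429
    Σ(formed) = 2633 kJ
  ΔH_I = 2766 − 2633 = +133 kJ
Reaction II:
  Bonds broken (reactants):
    Br-Br: 1 × 189 = 189
    C-C: 2 × 354 = 708
    C-H: 8 × 402 = 3216
    C=C: 1 × 596 = 596
    Σ(broken) = 4709 kJ
  Bonds formed (products):
    C-Br: 2 × 266 = 532
    C-C: 3 × 354 = 1062
    C-H: 8 × 402 = 3216
    Σ(formed) = 4810 kJ
  ΔH_II = 4709 − 4810 = −101 kJ
ΔH_I − ΔH_II = +234 kJ, so reaction II has the more negative ΔH; |ΔH_I − ΔH_II| = 234 kJ.

Reaction II, by 234 kJ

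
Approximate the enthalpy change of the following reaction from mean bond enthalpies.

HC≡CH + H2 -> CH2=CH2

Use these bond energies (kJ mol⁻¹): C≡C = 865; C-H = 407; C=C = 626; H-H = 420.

ΔH ≈ −155 kJ

Bonds broken (reactants):
  C≡C: 1 × 865 = 865
  C-H: 2 × 407 = 814
  H-H: 1 × 420 = 420
  Σ(broken) = 2099 kJ
Bonds formed (products):
  C-H: 4 × 407 = 1628
  C=C: 1 × 626 = 626
  Σ(formed) = 2254 kJ
ΔH = Σ(broken) − Σ(formed) = 2099 − 2254 = −155 kJ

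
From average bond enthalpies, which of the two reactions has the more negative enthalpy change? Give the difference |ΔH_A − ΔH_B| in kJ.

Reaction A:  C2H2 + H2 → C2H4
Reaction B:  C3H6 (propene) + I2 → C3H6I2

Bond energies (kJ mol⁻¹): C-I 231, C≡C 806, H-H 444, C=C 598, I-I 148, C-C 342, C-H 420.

Reaction A, by 130 kJ

Reaction A:
  Bonds broken (reactants):
    C≡C: 1 × 806 = 806
    C-H: 2 × 420 = 840
    H-H: 1 × 444 = 444
    Σ(broken) = 2090 kJ
  Bonds formed (products):
    C-H: 4 × 420 = 1680
    C=C: 1 × 598 = 598
    Σ(formed) = 2278 kJ
  ΔH_A = 2090 − 2278 = −188 kJ
Reaction B:
  Bonds broken (reactants):
    C-C: 1 × 342 = 342
    C-H: 6 × 420 = 2520
    C=C: 1 × 598 = 598
    I-I: 1 × 148 = 148
    Σ(broken) = 3608 kJ
  Bonds formed (products):
    C-C: 2 × 342 = 684
    C-H: 6 × 420 = 2520
    C-I: 2 × 231 = 462
    Σ(formed) = 3666 kJ
  ΔH_B = 3608 − 3666 = −58 kJ
ΔH_A − ΔH_B = −130 kJ, so reaction A has the more negative ΔH; |ΔH_A − ΔH_B| = 130 kJ.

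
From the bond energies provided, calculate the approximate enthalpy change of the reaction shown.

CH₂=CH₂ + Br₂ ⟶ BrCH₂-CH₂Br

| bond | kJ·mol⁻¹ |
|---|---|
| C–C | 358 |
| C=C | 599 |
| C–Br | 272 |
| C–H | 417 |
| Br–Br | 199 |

Bonds broken (reactants):
  Br–Br: 1 × 199 = 199
  C–H: 4 × 417 = 1668
  C=C: 1 × 599 = 599
  Σ(broken) = 2466 kJ
Bonds formed (products):
  C–Br: 2 × 272 = 544
  C–C: 1 × 358 = 358
  C–H: 4 × 417 = 1668
  Σ(formed) = 2570 kJ
ΔH = Σ(broken) − Σ(formed) = 2466 − 2570 = −104 kJ

ΔH ≈ −104 kJ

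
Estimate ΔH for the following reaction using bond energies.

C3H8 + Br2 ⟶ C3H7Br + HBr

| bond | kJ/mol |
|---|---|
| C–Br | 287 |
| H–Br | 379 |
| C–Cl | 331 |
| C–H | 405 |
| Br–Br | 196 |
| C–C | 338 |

Bonds broken (reactants):
  Br–Br: 1 × 196 = 196
  C–C: 2 × 338 = 676
  C–H: 8 × 405 = 3240
  Σ(broken) = 4112 kJ
Bonds formed (products):
  C–Br: 1 × 287 = 287
  C–C: 2 × 338 = 676
  C–H: 7 × 405 = 2835
  H–Br: 1 × 379 = 379
  Σ(formed) = 4177 kJ
ΔH = Σ(broken) − Σ(formed) = 4112 − 4177 = −65 kJ

ΔH ≈ −65 kJ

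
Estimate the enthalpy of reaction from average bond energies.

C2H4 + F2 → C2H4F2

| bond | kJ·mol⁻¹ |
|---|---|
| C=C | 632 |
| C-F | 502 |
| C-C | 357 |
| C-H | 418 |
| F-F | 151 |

Bonds broken (reactants):
  C-H: 4 × 418 = 1672
  C=C: 1 × 632 = 632
  F-F: 1 × 151 = 151
  Σ(broken) = 2455 kJ
Bonds formed (products):
  C-C: 1 × 357 = 357
  C-F: 2 × 502 = 1004
  C-H: 4 × 418 = 1672
  Σ(formed) = 3033 kJ
ΔH = Σ(broken) − Σ(formed) = 2455 − 3033 = −578 kJ

ΔH ≈ −578 kJ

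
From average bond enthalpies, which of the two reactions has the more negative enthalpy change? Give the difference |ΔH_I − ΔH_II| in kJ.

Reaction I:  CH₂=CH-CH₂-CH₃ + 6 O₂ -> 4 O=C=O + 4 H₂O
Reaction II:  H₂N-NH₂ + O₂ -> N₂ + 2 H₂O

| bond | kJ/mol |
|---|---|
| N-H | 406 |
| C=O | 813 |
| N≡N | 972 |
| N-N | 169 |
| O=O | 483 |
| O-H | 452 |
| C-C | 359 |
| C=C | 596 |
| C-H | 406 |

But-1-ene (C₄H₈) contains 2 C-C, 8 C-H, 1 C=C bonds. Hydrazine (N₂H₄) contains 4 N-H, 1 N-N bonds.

Reaction I:
  Bonds broken (reactants):
    C-C: 2 × 359 = 718
    C-H: 8 × 406 = 3248
    C=C: 1 × 596 = 596
    O=O: 6 × 483 = 2898
    Σ(broken) = 7460 kJ
  Bonds formed (products):
    C=O: 8 × 813 = 6504
    O-H: 8 × 452 = 3616
    Σ(formed) = 10120 kJ
  ΔH_I = 7460 − 10120 = −2660 kJ
Reaction II:
  Bonds broken (reactants):
    N-H: 4 × 406 = 1624
    N-N: 1 × 169 = 169
    O=O: 1 × 483 = 483
    Σ(broken) = 2276 kJ
  Bonds formed (products):
    N≡N: 1 × 972 = 972
    O-H: 4 × 452 = 1808
    Σ(formed) = 2780 kJ
  ΔH_II = 2276 − 2780 = −504 kJ
ΔH_I − ΔH_II = −2156 kJ, so reaction I has the more negative ΔH; |ΔH_I − ΔH_II| = 2156 kJ.

Reaction I, by 2156 kJ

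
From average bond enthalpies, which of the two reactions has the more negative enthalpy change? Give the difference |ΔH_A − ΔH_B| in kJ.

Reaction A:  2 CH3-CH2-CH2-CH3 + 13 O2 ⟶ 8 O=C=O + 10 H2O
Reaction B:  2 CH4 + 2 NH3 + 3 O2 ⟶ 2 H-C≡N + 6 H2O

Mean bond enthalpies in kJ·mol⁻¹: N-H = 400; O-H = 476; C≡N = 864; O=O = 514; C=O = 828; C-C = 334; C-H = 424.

Reaction A:
  Bonds broken (reactants):
    C-C: 6 × 334 = 2004
    C-H: 20 × 424 = 8480
    O=O: 13 × 514 = 6682
    Σ(broken) = 17166 kJ
  Bonds formed (products):
    C=O: 16 × 828 = 13248
    O-H: 20 × 476 = 9520
    Σ(formed) = 22768 kJ
  ΔH_A = 17166 − 22768 = −5602 kJ
Reaction B:
  Bonds broken (reactants):
    C-H: 8 × 424 = 3392
    N-H: 6 × 400 = 2400
    O=O: 3 × 514 = 1542
    Σ(broken) = 7334 kJ
  Bonds formed (products):
    C≡N: 2 × 864 = 1728
    C-H: 2 × 424 = 848
    O-H: 12 × 476 = 5712
    Σ(formed) = 8288 kJ
  ΔH_B = 7334 − 8288 = −954 kJ
ΔH_A − ΔH_B = −4648 kJ, so reaction A has the more negative ΔH; |ΔH_A − ΔH_B| = 4648 kJ.

Reaction A, by 4648 kJ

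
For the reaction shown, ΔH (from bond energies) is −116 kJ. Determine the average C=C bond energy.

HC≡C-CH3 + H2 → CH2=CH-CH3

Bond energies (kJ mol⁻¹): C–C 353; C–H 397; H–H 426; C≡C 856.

D(C=C) ≈ 604 kJ/mol

Let D be the C=C bond energy.
Σ(broken) = 1×856 + 1×353 + 4×397 + 1×426 = 3223
Σ(formed) = 1×353 + 6×397 + 1×D = 2735 + D
ΔH = Σ(broken) − Σ(formed) = (3223) − (2735 + D) = +488 − D
Setting this equal to −116 kJ gives D = 604 kJ/mol.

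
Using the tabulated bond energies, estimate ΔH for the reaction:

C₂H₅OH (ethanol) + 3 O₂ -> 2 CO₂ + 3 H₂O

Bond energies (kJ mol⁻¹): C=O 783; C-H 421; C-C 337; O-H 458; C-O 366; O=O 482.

ΔH ≈ −1168 kJ

Bonds broken (reactants):
  C-C: 1 × 337 = 337
  C-H: 5 × 421 = 2105
  C-O: 1 × 366 = 366
  O-H: 1 × 458 = 458
  O=O: 3 × 482 = 1446
  Σ(broken) = 4712 kJ
Bonds formed (products):
  C=O: 4 × 783 = 3132
  O-H: 6 × 458 = 2748
  Σ(formed) = 5880 kJ
ΔH = Σ(broken) − Σ(formed) = 4712 − 5880 = −1168 kJ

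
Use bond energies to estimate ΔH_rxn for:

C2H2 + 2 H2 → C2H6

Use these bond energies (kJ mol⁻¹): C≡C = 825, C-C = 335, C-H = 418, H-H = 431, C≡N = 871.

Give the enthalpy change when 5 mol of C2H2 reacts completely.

Bonds broken (reactants):
  C≡C: 1 × 825 = 825
  C-H: 2 × 418 = 836
  H-H: 2 × 431 = 862
  Σ(broken) = 2523 kJ
Bonds formed (products):
  C-C: 1 × 335 = 335
  C-H: 6 × 418 = 2508
  Σ(formed) = 2843 kJ
ΔH = Σ(broken) − Σ(formed) = 2523 − 2843 = −320 kJ
For 5× the reaction as written: 5 × (−320) = −1600 kJ

ΔH = −1600 kJ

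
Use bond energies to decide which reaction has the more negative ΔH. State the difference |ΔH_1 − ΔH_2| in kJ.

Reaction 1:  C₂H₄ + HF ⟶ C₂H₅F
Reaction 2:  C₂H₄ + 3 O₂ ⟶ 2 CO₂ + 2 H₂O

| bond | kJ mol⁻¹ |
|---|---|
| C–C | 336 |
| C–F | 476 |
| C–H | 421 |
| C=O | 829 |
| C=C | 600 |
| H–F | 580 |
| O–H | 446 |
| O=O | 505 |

Reaction 2, by 1248 kJ

Reaction 1:
  Bonds broken (reactants):
    C–H: 4 × 421 = 1684
    C=C: 1 × 600 = 600
    H–F: 1 × 580 = 580
    Σ(broken) = 2864 kJ
  Bonds formed (products):
    C–C: 1 × 336 = 336
    C–F: 1 × 476 = 476
    C–H: 5 × 421 = 2105
    Σ(formed) = 2917 kJ
  ΔH_1 = 2864 − 2917 = −53 kJ
Reaction 2:
  Bonds broken (reactants):
    C–H: 4 × 421 = 1684
    C=C: 1 × 600 = 600
    O=O: 3 × 505 = 1515
    Σ(broken) = 3799 kJ
  Bonds formed (products):
    C=O: 4 × 829 = 3316
    O–H: 4 × 446 = 1784
    Σ(formed) = 5100 kJ
  ΔH_2 = 3799 − 5100 = −1301 kJ
ΔH_1 − ΔH_2 = +1248 kJ, so reaction 2 has the more negative ΔH; |ΔH_1 − ΔH_2| = 1248 kJ.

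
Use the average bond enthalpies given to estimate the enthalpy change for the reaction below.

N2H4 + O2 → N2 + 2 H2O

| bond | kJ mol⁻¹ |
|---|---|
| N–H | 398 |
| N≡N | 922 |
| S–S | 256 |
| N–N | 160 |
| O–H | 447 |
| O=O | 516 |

Bonds broken (reactants):
  N–H: 4 × 398 = 1592
  N–N: 1 × 160 = 160
  O=O: 1 × 516 = 516
  Σ(broken) = 2268 kJ
Bonds formed (products):
  N≡N: 1 × 922 = 922
  O–H: 4 × 447 = 1788
  Σ(formed) = 2710 kJ
ΔH = Σ(broken) − Σ(formed) = 2268 − 2710 = −442 kJ

ΔH ≈ −442 kJ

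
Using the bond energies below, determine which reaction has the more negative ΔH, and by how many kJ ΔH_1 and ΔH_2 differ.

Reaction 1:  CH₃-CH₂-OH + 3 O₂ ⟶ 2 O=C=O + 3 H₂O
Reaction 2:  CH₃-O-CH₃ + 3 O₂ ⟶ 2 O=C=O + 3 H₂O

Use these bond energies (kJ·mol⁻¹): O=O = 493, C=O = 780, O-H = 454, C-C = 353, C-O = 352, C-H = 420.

Reaction 1:
  Bonds broken (reactants):
    C-C: 1 × 353 = 353
    C-H: 5 × 420 = 2100
    C-O: 1 × 352 = 352
    O-H: 1 × 454 = 454
    O=O: 3 × 493 = 1479
    Σ(broken) = 4738 kJ
  Bonds formed (products):
    C=O: 4 × 780 = 3120
    O-H: 6 × 454 = 2724
    Σ(formed) = 5844 kJ
  ΔH_1 = 4738 − 5844 = −1106 kJ
Reaction 2:
  Bonds broken (reactants):
    C-H: 6 × 420 = 2520
    C-O: 2 × 352 = 704
    O=O: 3 × 493 = 1479
    Σ(broken) = 4703 kJ
  Bonds formed (products):
    C=O: 4 × 780 = 3120
    O-H: 6 × 454 = 2724
    Σ(formed) = 5844 kJ
  ΔH_2 = 4703 − 5844 = −1141 kJ
ΔH_1 − ΔH_2 = +35 kJ, so reaction 2 has the more negative ΔH; |ΔH_1 − ΔH_2| = 35 kJ.

Reaction 2, by 35 kJ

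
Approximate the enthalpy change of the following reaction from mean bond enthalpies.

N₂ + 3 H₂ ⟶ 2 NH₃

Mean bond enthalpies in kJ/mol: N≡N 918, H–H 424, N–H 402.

Bonds broken (reactants):
  H–H: 3 × 424 = 1272
  N≡N: 1 × 918 = 918
  Σ(broken) = 2190 kJ
Bonds formed (products):
  N–H: 6 × 402 = 2412
  Σ(formed) = 2412 kJ
ΔH = Σ(broken) − Σ(formed) = 2190 − 2412 = −222 kJ

ΔH ≈ −222 kJ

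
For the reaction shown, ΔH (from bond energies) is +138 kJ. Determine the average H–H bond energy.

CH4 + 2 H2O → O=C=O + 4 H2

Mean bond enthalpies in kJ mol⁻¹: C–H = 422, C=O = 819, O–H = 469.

D(H–H) ≈ 447 kJ/mol

Let D be the H–H bond energy.
Σ(broken) = 4×422 + 4×469 = 3564
Σ(formed) = 2×819 + 4×D = 1638 + 4D
ΔH = Σ(broken) − Σ(formed) = (3564) − (1638 + 4D) = +1926 − 4D
Setting this equal to +138 kJ gives 4D = 1788, so D = 447 kJ/mol.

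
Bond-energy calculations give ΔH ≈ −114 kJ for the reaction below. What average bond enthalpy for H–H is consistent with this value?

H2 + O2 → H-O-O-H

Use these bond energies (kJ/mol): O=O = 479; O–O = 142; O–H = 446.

D(H–H) ≈ 441 kJ/mol

Let D be the H–H bond energy.
Σ(broken) = 1×D + 1×479 = 479 + D
Σ(formed) = 2×446 + 1×142 = 1034
ΔH = Σ(broken) − Σ(formed) = (479 + D) − (1034) = −555 + D
Setting this equal to −114 kJ gives D = 441 kJ/mol.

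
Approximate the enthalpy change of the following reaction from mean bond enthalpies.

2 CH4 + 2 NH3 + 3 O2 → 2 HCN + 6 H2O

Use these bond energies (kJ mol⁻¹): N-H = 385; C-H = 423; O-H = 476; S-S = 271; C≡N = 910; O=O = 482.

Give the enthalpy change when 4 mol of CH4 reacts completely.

ΔH = −2476 kJ

Bonds broken (reactants):
  C-H: 8 × 423 = 3384
  N-H: 6 × 385 = 2310
  O=O: 3 × 482 = 1446
  Σ(broken) = 7140 kJ
Bonds formed (products):
  C≡N: 2 × 910 = 1820
  C-H: 2 × 423 = 846
  O-H: 12 × 476 = 5712
  Σ(formed) = 8378 kJ
ΔH = Σ(broken) − Σ(formed) = 7140 − 8378 = −1238 kJ
For 2× the reaction as written: 2 × (−1238) = −2476 kJ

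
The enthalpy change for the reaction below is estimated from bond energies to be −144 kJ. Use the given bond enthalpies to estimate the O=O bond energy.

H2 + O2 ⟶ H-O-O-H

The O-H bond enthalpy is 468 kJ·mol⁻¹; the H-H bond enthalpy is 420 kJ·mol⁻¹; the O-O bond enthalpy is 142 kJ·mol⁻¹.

D(O=O) ≈ 514 kJ/mol

Let D be the O=O bond energy.
Σ(broken) = 1×420 + 1×D = 420 + D
Σ(formed) = 2×468 + 1×142 = 1078
ΔH = Σ(broken) − Σ(formed) = (420 + D) − (1078) = −658 + D
Setting this equal to −144 kJ gives D = 514 kJ/mol.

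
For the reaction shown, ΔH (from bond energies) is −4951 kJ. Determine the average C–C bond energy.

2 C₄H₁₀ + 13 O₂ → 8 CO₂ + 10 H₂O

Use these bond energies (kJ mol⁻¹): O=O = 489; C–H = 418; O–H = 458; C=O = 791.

D(C–C) ≈ 358 kJ/mol

Let D be the C–C bond energy.
Σ(broken) = 6×D + 20×418 + 13×489 = 14717 + 6D
Σ(formed) = 16×791 + 20×458 = 21816
ΔH = Σ(broken) − Σ(formed) = (14717 + 6D) − (21816) = −7099 + 6D
Setting this equal to −4951 kJ gives 6D = 2148, so D = 358 kJ/mol.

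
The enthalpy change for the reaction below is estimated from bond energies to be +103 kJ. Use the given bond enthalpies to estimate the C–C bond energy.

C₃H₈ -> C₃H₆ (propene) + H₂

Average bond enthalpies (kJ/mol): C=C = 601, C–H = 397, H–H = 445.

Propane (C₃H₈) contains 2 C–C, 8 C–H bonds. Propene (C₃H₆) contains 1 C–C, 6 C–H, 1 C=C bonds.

Let D be the C–C bond energy.
Σ(broken) = 2×D + 8×397 = 3176 + 2D
Σ(formed) = 1×D + 6×397 + 1×601 + 1×445 = 3428 + D
ΔH = Σ(broken) − Σ(formed) = (3176 + 2D) − (3428 + D) = −252 + D
Setting this equal to +103 kJ gives D = 355 kJ/mol.

D(C–C) ≈ 355 kJ/mol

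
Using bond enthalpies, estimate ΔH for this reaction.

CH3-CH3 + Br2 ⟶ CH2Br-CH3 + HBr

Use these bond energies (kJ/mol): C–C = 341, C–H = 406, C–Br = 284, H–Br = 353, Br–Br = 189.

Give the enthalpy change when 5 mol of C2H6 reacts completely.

ΔH = −210 kJ

Bonds broken (reactants):
  Br–Br: 1 × 189 = 189
  C–C: 1 × 341 = 341
  C–H: 6 × 406 = 2436
  Σ(broken) = 2966 kJ
Bonds formed (products):
  C–Br: 1 × 284 = 284
  C–C: 1 × 341 = 341
  C–H: 5 × 406 = 2030
  H–Br: 1 × 353 = 353
  Σ(formed) = 3008 kJ
ΔH = Σ(broken) − Σ(formed) = 2966 − 3008 = −42 kJ
For 5× the reaction as written: 5 × (−42) = −210 kJ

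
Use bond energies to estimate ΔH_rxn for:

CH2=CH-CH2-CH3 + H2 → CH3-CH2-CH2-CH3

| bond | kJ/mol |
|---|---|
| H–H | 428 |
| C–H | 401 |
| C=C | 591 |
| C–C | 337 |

ΔH ≈ −120 kJ

Bonds broken (reactants):
  C–C: 2 × 337 = 674
  C–H: 8 × 401 = 3208
  C=C: 1 × 591 = 591
  H–H: 1 × 428 = 428
  Σ(broken) = 4901 kJ
Bonds formed (products):
  C–C: 3 × 337 = 1011
  C–H: 10 × 401 = 4010
  Σ(formed) = 5021 kJ
ΔH = Σ(broken) − Σ(formed) = 4901 − 5021 = −120 kJ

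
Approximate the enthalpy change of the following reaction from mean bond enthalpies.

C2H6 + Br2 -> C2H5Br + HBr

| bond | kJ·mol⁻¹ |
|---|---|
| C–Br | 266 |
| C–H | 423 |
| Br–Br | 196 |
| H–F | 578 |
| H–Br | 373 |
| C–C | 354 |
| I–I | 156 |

ΔH ≈ −20 kJ

Bonds broken (reactants):
  Br–Br: 1 × 196 = 196
  C–C: 1 × 354 = 354
  C–H: 6 × 423 = 2538
  Σ(broken) = 3088 kJ
Bonds formed (products):
  C–Br: 1 × 266 = 266
  C–C: 1 × 354 = 354
  C–H: 5 × 423 = 2115
  H–Br: 1 × 373 = 373
  Σ(formed) = 3108 kJ
ΔH = Σ(broken) − Σ(formed) = 3088 − 3108 = −20 kJ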